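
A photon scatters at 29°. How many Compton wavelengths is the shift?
0.1254 λ_C

The Compton shift formula is:
Δλ = λ_C(1 - cos θ)

Dividing both sides by λ_C:
Δλ/λ_C = 1 - cos θ

For θ = 29°:
Δλ/λ_C = 1 - cos(29°)
Δλ/λ_C = 1 - 0.8746
Δλ/λ_C = 0.1254

This means the shift is 0.1254 × λ_C = 0.3042 pm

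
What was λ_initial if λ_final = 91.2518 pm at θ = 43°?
90.6000 pm

From λ' = λ + Δλ, we have λ = λ' - Δλ

First calculate the Compton shift:
Δλ = λ_C(1 - cos θ)
Δλ = 2.4263 × (1 - cos(43°))
Δλ = 2.4263 × 0.2686
Δλ = 0.6518 pm

Initial wavelength:
λ = λ' - Δλ
λ = 91.2518 - 0.6518
λ = 90.6000 pm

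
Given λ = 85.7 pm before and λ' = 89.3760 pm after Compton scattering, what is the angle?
121.00°

First find the wavelength shift:
Δλ = λ' - λ = 89.3760 - 85.7 = 3.6760 pm

Using Δλ = λ_C(1 - cos θ), with λ_C = h/(m_e·c) ≈ 2.42631024 pm:
cos θ = 1 - Δλ/λ_C
cos θ = 1 - 3.6760/2.42631024
cos θ = -0.515058

θ = arccos(-0.515058)
θ = 121.00°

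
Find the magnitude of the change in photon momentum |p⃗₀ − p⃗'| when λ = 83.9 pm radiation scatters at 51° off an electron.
6.7644e-24 kg·m/s

Photon momentum magnitude is p = h/λ.

Initial momentum:
p₀ = h/λ = 6.6261e-34/8.3900e-11 = 7.8976e-24 kg·m/s

After scattering:
λ' = λ + Δλ = 83.9 + 0.8994 = 84.7994 pm
p' = h/λ' = 6.6261e-34/8.4799e-11 = 7.8138e-24 kg·m/s

Momentum is a vector; the scattered photon's direction makes angle θ = 51° with the incident direction. The magnitude of the vector change Δp⃗ = p⃗₀ − p⃗' is found from the law of cosines:
|Δp⃗|² = p₀² + p'² − 2p₀p'cos θ
|Δp⃗|² = (7.8976e-24)² + (7.8138e-24)² − 2·7.8976e-24·7.8138e-24·cos(51°)
|Δp⃗| = 6.7644e-24 kg·m/s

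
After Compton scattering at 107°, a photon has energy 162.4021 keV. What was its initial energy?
275.6000 keV

Convert final energy to wavelength (hc ≈ 1239.842 keV·pm):
λ' = hc/E' = 1239.842 / 162.4021 = 7.6344 pm

Calculate the Compton shift:
Δλ = λ_C(1 - cos(107°))
Δλ = 2.4263 × (1 - cos(107°))
Δλ = 3.1357 pm

Initial wavelength:
λ = λ' - Δλ = 7.6344 - 3.1357 = 4.4987 pm

Initial energy:
E = hc/λ = 1239.842 / 4.4987 = 275.6000 keV

(Intermediate values are shown rounded; full precision is carried through to the final answer.)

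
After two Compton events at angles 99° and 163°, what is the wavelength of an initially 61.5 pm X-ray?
69.0525 pm

Apply Compton shift twice:

First scattering at θ₁ = 99°:
Δλ₁ = λ_C(1 - cos(99°))
Δλ₁ = 2.4263 × 1.1564
Δλ₁ = 2.8059 pm

After first scattering:
λ₁ = 61.5 + 2.8059 = 64.3059 pm

Second scattering at θ₂ = 163°:
Δλ₂ = λ_C(1 - cos(163°))
Δλ₂ = 2.4263 × 1.9563
Δλ₂ = 4.7466 pm

Final wavelength:
λ₂ = 64.3059 + 4.7466 = 69.0525 pm

Total shift: Δλ_total = 2.8059 + 4.7466 = 7.5525 pm

(Intermediate values are shown rounded; full precision is carried through to the final answer.)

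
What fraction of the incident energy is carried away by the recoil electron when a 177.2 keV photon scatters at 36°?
0.0621 (or 6.21%)

Calculate initial and final photon energies:

Initial: E₀ = 177.2 keV → λ₀ = 6.9969 pm
Compton shift: Δλ = 0.4634 pm
Final wavelength: λ' = 7.4602 pm
Final energy: E' = 166.1934 keV

Fractional energy loss:
(E₀ - E')/E₀ = (177.2000 - 166.1934)/177.2000
= 11.0066/177.2000
= 0.0621
= 6.21%

(Intermediate values are shown rounded; full precision is carried through to the final answer.)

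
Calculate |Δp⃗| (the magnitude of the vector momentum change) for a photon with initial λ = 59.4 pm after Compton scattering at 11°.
2.1375e-24 kg·m/s

Photon momentum magnitude is p = h/λ.

Initial momentum:
p₀ = h/λ = 6.6261e-34/5.9400e-11 = 1.1155e-23 kg·m/s

After scattering:
λ' = λ + Δλ = 59.4 + 0.0446 = 59.4446 pm
p' = h/λ' = 6.6261e-34/5.9445e-11 = 1.1147e-23 kg·m/s

Momentum is a vector; the scattered photon's direction makes angle θ = 11° with the incident direction. The magnitude of the vector change Δp⃗ = p⃗₀ − p⃗' is found from the law of cosines:
|Δp⃗|² = p₀² + p'² − 2p₀p'cos θ
|Δp⃗|² = (1.1155e-23)² + (1.1147e-23)² − 2·1.1155e-23·1.1147e-23·cos(11°)
|Δp⃗| = 2.1375e-24 kg·m/s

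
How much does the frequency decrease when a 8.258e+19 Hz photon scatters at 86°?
3.166e+19 Hz (decrease)

Convert frequency to wavelength (c = 299792458 m/s):
λ₀ = c/f₀ = 299792458/8.258e+19 = 3.6303277e-12 m = 3.6303 pm

Calculate Compton shift:
Δλ = λ_C(1 - cos(86°)) = 2.2571 pm

Final wavelength:
λ' = λ₀ + Δλ = 3.6303 + 2.2571 = 5.8874 pm

Final frequency:
f' = c/λ' = 299792458/5.8873870e-12 = 5.0921140e+19 Hz

Frequency shift (decrease):
Δf = f₀ - f' = 8.258e+19 - 5.0921140e+19 = 3.166e+19 Hz

(Intermediate values are shown rounded; full precision is carried through to the final answer.)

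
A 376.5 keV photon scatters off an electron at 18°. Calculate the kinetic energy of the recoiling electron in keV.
13.1045 keV

By energy conservation: K_e = E_initial - E_final

First find the scattered photon energy:
Initial wavelength: λ = hc/E = 3.2931 pm
Compton shift: Δλ = λ_C(1 - cos(18°)) = 0.1188 pm
Final wavelength: λ' = 3.2931 + 0.1188 = 3.4118 pm
Final photon energy: E' = hc/λ' = 363.3955 keV

Electron kinetic energy:
K_e = E - E' = 376.5000 - 363.3955 = 13.1045 keV

(Intermediate values are shown rounded; full precision is carried through to the final answer.)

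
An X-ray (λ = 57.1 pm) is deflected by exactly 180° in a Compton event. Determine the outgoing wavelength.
61.9526 pm

Using the Compton formula: λ' = λ + λ_C(1 − cos θ)

For θ = 180°, cos θ = -1 (exact) = -1.0000, so:
1 − cos 180° = 1 − (-1) = 2.0000

Δλ = λ_C × 2.0000 = 2.4263 × 2.0000 = 4.8526 pm

λ' = 57.1 + 4.8526 = 61.9526 pm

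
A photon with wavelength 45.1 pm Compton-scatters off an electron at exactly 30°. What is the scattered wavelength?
45.4251 pm

Using the Compton formula: λ' = λ + λ_C(1 − cos θ)

For θ = 30°, cos θ = √3/2 (exact) ≈ 0.8660, so:
1 − cos 30° = 1 − (√3/2) ≈ 0.1340

Δλ = λ_C × 0.1340 = 2.4263 × 0.1340 = 0.3251 pm

λ' = 45.1 + 0.3251 = 45.4251 pm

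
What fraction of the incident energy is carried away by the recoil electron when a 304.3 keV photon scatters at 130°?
0.4945 (or 49.45%)

Calculate initial and final photon energies:

Initial: E₀ = 304.3 keV → λ₀ = 4.0744 pm
Compton shift: Δλ = 3.9859 pm
Final wavelength: λ' = 8.0603 pm
Final energy: E' = 153.8205 keV

Fractional energy loss:
(E₀ - E')/E₀ = (304.3000 - 153.8205)/304.3000
= 150.4795/304.3000
= 0.4945
= 49.45%

(Intermediate values are shown rounded; full precision is carried through to the final answer.)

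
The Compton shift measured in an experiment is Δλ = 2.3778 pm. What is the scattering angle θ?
88.85°

From the Compton formula Δλ = λ_C(1 - cos θ), we can solve for θ:

cos θ = 1 - Δλ/λ_C

Given:
- Δλ = 2.3778 pm
- λ_C = h/(m_e·c) ≈ 2.42631024 pm

cos θ = 1 - 2.3778/2.42631024
cos θ = 1 - 0.980007
cos θ = 0.019993

θ = arccos(0.019993)
θ = 88.85°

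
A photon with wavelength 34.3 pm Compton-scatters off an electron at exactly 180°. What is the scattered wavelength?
39.1526 pm

Using the Compton formula: λ' = λ + λ_C(1 − cos θ)

For θ = 180°, cos θ = -1 (exact) = -1.0000, so:
1 − cos 180° = 1 − (-1) = 2.0000

Δλ = λ_C × 2.0000 = 2.4263 × 2.0000 = 4.8526 pm

λ' = 34.3 + 4.8526 = 39.1526 pm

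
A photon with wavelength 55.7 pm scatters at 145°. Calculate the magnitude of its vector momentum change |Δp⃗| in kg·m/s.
2.1859e-23 kg·m/s

Photon momentum magnitude is p = h/λ.

Initial momentum:
p₀ = h/λ = 6.6261e-34/5.5700e-11 = 1.1896e-23 kg·m/s

After scattering:
λ' = λ + Δλ = 55.7 + 4.4138 = 60.1138 pm
p' = h/λ' = 6.6261e-34/6.0114e-11 = 1.1023e-23 kg·m/s

Momentum is a vector; the scattered photon's direction makes angle θ = 145° with the incident direction. The magnitude of the vector change Δp⃗ = p⃗₀ − p⃗' is found from the law of cosines:
|Δp⃗|² = p₀² + p'² − 2p₀p'cos θ
|Δp⃗|² = (1.1896e-23)² + (1.1023e-23)² − 2·1.1896e-23·1.1023e-23·cos(145°)
|Δp⃗| = 2.1859e-23 kg·m/s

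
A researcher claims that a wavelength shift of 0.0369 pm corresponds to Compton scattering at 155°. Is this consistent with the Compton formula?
No, inconsistent

Calculate the expected shift for θ = 155°:

Δλ_expected = λ_C(1 - cos(155°))
Δλ_expected = 2.4263 × (1 - cos(155°))
Δλ_expected = 2.4263 × 1.9063
Δλ_expected = 4.6253 pm

Given shift: 0.0369 pm
Expected shift: 4.6253 pm
Difference: 4.5884 pm

The values do not match. The given shift corresponds to θ ≈ 10.0°, not 155°.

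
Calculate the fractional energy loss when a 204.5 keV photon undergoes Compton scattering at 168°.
0.4419 (or 44.19%)

Calculate initial and final photon energies:

Initial: E₀ = 204.5 keV → λ₀ = 6.0628 pm
Compton shift: Δλ = 4.7996 pm
Final wavelength: λ' = 10.8624 pm
Final energy: E' = 114.1407 keV

Fractional energy loss:
(E₀ - E')/E₀ = (204.5000 - 114.1407)/204.5000
= 90.3593/204.5000
= 0.4419
= 44.19%

(Intermediate values are shown rounded; full precision is carried through to the final answer.)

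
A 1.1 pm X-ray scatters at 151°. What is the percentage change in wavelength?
413.4917%

Calculate the Compton shift:
Δλ = λ_C(1 - cos(151°))
Δλ = 2.4263 × (1 - cos(151°))
Δλ = 2.4263 × 1.8746
Δλ = 4.5484 pm

Percentage change:
(Δλ/λ₀) × 100 = (4.5484/1.1) × 100
= 413.4917%

(Intermediate values are shown rounded; full precision is carried through to the final answer.)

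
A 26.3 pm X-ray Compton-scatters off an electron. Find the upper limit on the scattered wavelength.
31.1526 pm (at θ = 180°)

The Compton shift is Δλ = λ_C(1 − cos θ).

Since cos θ ranges from −1 to 1, the factor (1 − cos θ) ranges from 0 to 2; the maximum shift occurs at θ = 180° (backscattering):
Δλ_max = 2λ_C = 2 × 2.4263 pm = 4.8526 pm

Maximum scattered wavelength:
λ'_max = λ₀ + Δλ_max = 26.3 + 4.8526 = 31.1526 pm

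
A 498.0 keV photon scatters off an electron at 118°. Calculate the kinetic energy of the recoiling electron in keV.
293.2379 keV

By energy conservation: K_e = E_initial - E_final

First find the scattered photon energy:
Initial wavelength: λ = hc/E = 2.4896 pm
Compton shift: Δλ = λ_C(1 - cos(118°)) = 3.5654 pm
Final wavelength: λ' = 2.4896 + 3.5654 = 6.0550 pm
Final photon energy: E' = hc/λ' = 204.7621 keV

Electron kinetic energy:
K_e = E - E' = 498.0000 - 204.7621 = 293.2379 keV

(Intermediate values are shown rounded; full precision is carried through to the final answer.)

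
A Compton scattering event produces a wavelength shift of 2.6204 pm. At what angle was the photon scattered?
94.59°

From the Compton formula Δλ = λ_C(1 - cos θ), we can solve for θ:

cos θ = 1 - Δλ/λ_C

Given:
- Δλ = 2.6204 pm
- λ_C = h/(m_e·c) ≈ 2.42631024 pm

cos θ = 1 - 2.6204/2.42631024
cos θ = 1 - 1.079994
cos θ = -0.079994

θ = arccos(-0.079994)
θ = 94.59°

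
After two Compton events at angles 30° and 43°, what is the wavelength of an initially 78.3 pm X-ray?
79.2769 pm

Apply Compton shift twice:

First scattering at θ₁ = 30°:
Δλ₁ = λ_C(1 - cos(30°))
Δλ₁ = 2.4263 × 0.1340
Δλ₁ = 0.3251 pm

After first scattering:
λ₁ = 78.3 + 0.3251 = 78.6251 pm

Second scattering at θ₂ = 43°:
Δλ₂ = λ_C(1 - cos(43°))
Δλ₂ = 2.4263 × 0.2686
Δλ₂ = 0.6518 pm

Final wavelength:
λ₂ = 78.6251 + 0.6518 = 79.2769 pm

Total shift: Δλ_total = 0.3251 + 0.6518 = 0.9769 pm

(Intermediate values are shown rounded; full precision is carried through to the final answer.)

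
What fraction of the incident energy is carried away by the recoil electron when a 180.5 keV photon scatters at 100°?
0.2931 (or 29.31%)

Calculate initial and final photon energies:

Initial: E₀ = 180.5 keV → λ₀ = 6.8689 pm
Compton shift: Δλ = 2.8476 pm
Final wavelength: λ' = 9.7166 pm
Final energy: E' = 127.6008 keV

Fractional energy loss:
(E₀ - E')/E₀ = (180.5000 - 127.6008)/180.5000
= 52.8992/180.5000
= 0.2931
= 29.31%

(Intermediate values are shown rounded; full precision is carried through to the final answer.)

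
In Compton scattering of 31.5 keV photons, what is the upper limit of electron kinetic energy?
3.4573 keV

Maximum energy transfer occurs at θ = 180° (backscattering).

Initial photon: E₀ = 31.5 keV → λ₀ = 39.3601 pm

Maximum Compton shift (at 180°):
Δλ_max = 2λ_C = 2 × 2.4263 = 4.8526 pm

Final wavelength:
λ' = 39.3601 + 4.8526 = 44.2127 pm

Minimum photon energy (maximum energy to electron):
E'_min = hc/λ' = 28.0427 keV

Maximum electron kinetic energy:
K_max = E₀ - E'_min = 31.5000 - 28.0427 = 3.4573 keV

(Intermediate values are shown rounded; full precision is carried through to the final answer.)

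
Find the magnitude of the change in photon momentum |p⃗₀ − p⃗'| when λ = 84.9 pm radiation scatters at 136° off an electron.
1.4134e-23 kg·m/s

Photon momentum magnitude is p = h/λ.

Initial momentum:
p₀ = h/λ = 6.6261e-34/8.4900e-11 = 7.8046e-24 kg·m/s

After scattering:
λ' = λ + Δλ = 84.9 + 4.1717 = 89.0717 pm
p' = h/λ' = 6.6261e-34/8.9072e-11 = 7.4390e-24 kg·m/s

Momentum is a vector; the scattered photon's direction makes angle θ = 136° with the incident direction. The magnitude of the vector change Δp⃗ = p⃗₀ − p⃗' is found from the law of cosines:
|Δp⃗|² = p₀² + p'² − 2p₀p'cos θ
|Δp⃗|² = (7.8046e-24)² + (7.4390e-24)² − 2·7.8046e-24·7.4390e-24·cos(136°)
|Δp⃗| = 1.4134e-23 kg·m/s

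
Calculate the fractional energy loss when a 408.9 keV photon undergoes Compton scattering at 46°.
0.1964 (or 19.64%)

Calculate initial and final photon energies:

Initial: E₀ = 408.9 keV → λ₀ = 3.0321 pm
Compton shift: Δλ = 0.7409 pm
Final wavelength: λ' = 3.7730 pm
Final energy: E' = 328.6096 keV

Fractional energy loss:
(E₀ - E')/E₀ = (408.9000 - 328.6096)/408.9000
= 80.2904/408.9000
= 0.1964
= 19.64%

(Intermediate values are shown rounded; full precision is carried through to the final answer.)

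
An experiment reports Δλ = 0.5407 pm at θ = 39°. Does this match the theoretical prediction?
Yes, consistent

Calculate the expected shift for θ = 39°:

Δλ_expected = λ_C(1 - cos(39°))
Δλ_expected = 2.4263 × (1 - cos(39°))
Δλ_expected = 2.4263 × 0.2229
Δλ_expected = 0.5407 pm

Given shift: 0.5407 pm
Expected shift: 0.5407 pm
Difference: 0.0000 pm

The values match. This is consistent with Compton scattering at the stated angle.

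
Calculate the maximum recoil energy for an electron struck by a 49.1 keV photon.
7.9147 keV

Maximum energy transfer occurs at θ = 180° (backscattering).

Initial photon: E₀ = 49.1 keV → λ₀ = 25.2514 pm

Maximum Compton shift (at 180°):
Δλ_max = 2λ_C = 2 × 2.4263 = 4.8526 pm

Final wavelength:
λ' = 25.2514 + 4.8526 = 30.1040 pm

Minimum photon energy (maximum energy to electron):
E'_min = hc/λ' = 41.1853 keV

Maximum electron kinetic energy:
K_max = E₀ - E'_min = 49.1000 - 41.1853 = 7.9147 keV

(Intermediate values are shown rounded; full precision is carried through to the final answer.)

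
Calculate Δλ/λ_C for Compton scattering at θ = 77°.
0.7750 λ_C

The Compton shift formula is:
Δλ = λ_C(1 - cos θ)

Dividing both sides by λ_C:
Δλ/λ_C = 1 - cos θ

For θ = 77°:
Δλ/λ_C = 1 - cos(77°)
Δλ/λ_C = 1 - 0.2250
Δλ/λ_C = 0.7750

This means the shift is 0.7750 × λ_C = 1.8805 pm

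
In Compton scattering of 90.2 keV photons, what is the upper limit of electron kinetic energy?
23.5350 keV

Maximum energy transfer occurs at θ = 180° (backscattering).

Initial photon: E₀ = 90.2 keV → λ₀ = 13.7455 pm

Maximum Compton shift (at 180°):
Δλ_max = 2λ_C = 2 × 2.4263 = 4.8526 pm

Final wavelength:
λ' = 13.7455 + 4.8526 = 18.5981 pm

Minimum photon energy (maximum energy to electron):
E'_min = hc/λ' = 66.6650 keV

Maximum electron kinetic energy:
K_max = E₀ - E'_min = 90.2000 - 66.6650 = 23.5350 keV

(Intermediate values are shown rounded; full precision is carried through to the final answer.)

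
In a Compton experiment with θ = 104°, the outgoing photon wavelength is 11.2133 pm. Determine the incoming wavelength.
8.2000 pm

From λ' = λ + Δλ, we have λ = λ' - Δλ

First calculate the Compton shift:
Δλ = λ_C(1 - cos θ)
Δλ = 2.4263 × (1 - cos(104°))
Δλ = 2.4263 × 1.2419
Δλ = 3.0133 pm

Initial wavelength:
λ = λ' - Δλ
λ = 11.2133 - 3.0133
λ = 8.2000 pm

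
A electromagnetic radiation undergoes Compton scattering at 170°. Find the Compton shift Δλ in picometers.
4.8158 pm

Using the Compton scattering formula:
Δλ = λ_C(1 - cos θ)

where λ_C = h/(m_e·c) ≈ 2.4263 pm is the Compton wavelength of an electron.

For θ = 170°:
cos(170°) = -0.9848
1 - cos(170°) = 1.9848

Δλ = 2.4263 × 1.9848
Δλ = 4.8158 pm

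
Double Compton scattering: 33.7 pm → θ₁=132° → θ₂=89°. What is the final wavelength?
40.1338 pm

Apply Compton shift twice:

First scattering at θ₁ = 132°:
Δλ₁ = λ_C(1 - cos(132°))
Δλ₁ = 2.4263 × 1.6691
Δλ₁ = 4.0498 pm

After first scattering:
λ₁ = 33.7 + 4.0498 = 37.7498 pm

Second scattering at θ₂ = 89°:
Δλ₂ = λ_C(1 - cos(89°))
Δλ₂ = 2.4263 × 0.9825
Δλ₂ = 2.3840 pm

Final wavelength:
λ₂ = 37.7498 + 2.3840 = 40.1338 pm

Total shift: Δλ_total = 4.0498 + 2.3840 = 6.4338 pm

(Intermediate values are shown rounded; full precision is carried through to the final answer.)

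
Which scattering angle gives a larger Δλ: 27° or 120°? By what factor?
120° produces the larger shift by a factor of 13.762

Calculate both shifts using Δλ = λ_C(1 - cos θ):

For θ₁ = 27°:
Δλ₁ = 2.4263 × (1 - cos(27°))
Δλ₁ = 2.4263 × 0.1090
Δλ₁ = 0.2645 pm

For θ₂ = 120°:
Δλ₂ = 2.4263 × (1 - cos(120°))
Δλ₂ = 2.4263 × 1.5000
Δλ₂ = 3.6395 pm

The 120° angle produces the larger shift.
Ratio: 3.6395/0.2645 = 13.762

(Intermediate values are shown rounded; full precision is carried through to the final answer.)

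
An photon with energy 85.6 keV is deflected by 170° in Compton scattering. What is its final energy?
64.2409 keV

First convert energy to wavelength:
λ = hc/E, with hc ≈ 1239.842 keV·pm (i.e. 1239.842 eV·nm)

For E = 85.6 keV = 85600 eV:
λ = 1239.842 keV·pm / 85.6 keV
λ = 14.4841 pm

Calculate the Compton shift:
Δλ = λ_C(1 - cos(170°)) = 2.4263 × 1.9848
Δλ = 4.8158 pm

Final wavelength:
λ' = 14.4841 + 4.8158 = 19.2999 pm

Final energy:
E' = hc/λ' = 1239.842 / 19.2999 = 64.2409 keV

(Intermediate values are shown rounded; full precision is carried through to the final answer.)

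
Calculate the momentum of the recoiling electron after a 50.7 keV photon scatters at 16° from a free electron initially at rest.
7.5282e-24 kg·m/s

The electron is initially at rest, so by conservation of momentum:
p⃗_e = p⃗₀ − p⃗'  (incident photon momentum minus scattered photon momentum)

Photon momentum magnitudes (p = h/λ = E/c):
λ₀ = hc/E₀ = 24.4545 pm → p₀ = h/λ₀ = 2.7096e-23 kg·m/s
Δλ = λ_C(1 − cos 16°) = 0.0940 pm
λ' = 24.5485 pm → p' = h/λ' = 2.6992e-23 kg·m/s

The scattered photon makes angle θ = 16° with the incident direction, so by the law of cosines:
|p⃗_e|² = p₀² + p'² − 2p₀p'cos θ
|p⃗_e|² = (2.7096e-23)² + (2.6992e-23)² − 2·2.7096e-23·2.6992e-23·cos(16°)
|p⃗_e| = 7.5282e-24 kg·m/s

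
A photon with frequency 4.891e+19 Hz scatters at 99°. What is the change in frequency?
1.536e+19 Hz (decrease)

Convert frequency to wavelength (c = 299792458 m/s):
λ₀ = c/f₀ = 299792458/4.891e+19 = 6.1294716e-12 m = 6.1295 pm

Calculate Compton shift:
Δλ = λ_C(1 - cos(99°)) = 2.8059 pm

Final wavelength:
λ' = λ₀ + Δλ = 6.1295 + 2.8059 = 8.9353 pm

Final frequency:
f' = c/λ' = 299792458/8.9353404e-12 = 3.3551319e+19 Hz

Frequency shift (decrease):
Δf = f₀ - f' = 4.891e+19 - 3.3551319e+19 = 1.536e+19 Hz

(Intermediate values are shown rounded; full precision is carried through to the final answer.)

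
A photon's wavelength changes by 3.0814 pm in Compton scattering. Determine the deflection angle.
105.66°

From the Compton formula Δλ = λ_C(1 - cos θ), we can solve for θ:

cos θ = 1 - Δλ/λ_C

Given:
- Δλ = 3.0814 pm
- λ_C = h/(m_e·c) ≈ 2.42631024 pm

cos θ = 1 - 3.0814/2.42631024
cos θ = 1 - 1.269994
cos θ = -0.269994

θ = arccos(-0.269994)
θ = 105.66°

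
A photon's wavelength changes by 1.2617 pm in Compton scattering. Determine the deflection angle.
61.32°

From the Compton formula Δλ = λ_C(1 - cos θ), we can solve for θ:

cos θ = 1 - Δλ/λ_C

Given:
- Δλ = 1.2617 pm
- λ_C = h/(m_e·c) ≈ 2.42631024 pm

cos θ = 1 - 1.2617/2.42631024
cos θ = 1 - 0.520008
cos θ = 0.479992

θ = arccos(0.479992)
θ = 61.32°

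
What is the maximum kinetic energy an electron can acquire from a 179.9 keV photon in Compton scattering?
74.3318 keV

Maximum energy transfer occurs at θ = 180° (backscattering).

Initial photon: E₀ = 179.9 keV → λ₀ = 6.8918 pm

Maximum Compton shift (at 180°):
Δλ_max = 2λ_C = 2 × 2.4263 = 4.8526 pm

Final wavelength:
λ' = 6.8918 + 4.8526 = 11.7445 pm

Minimum photon energy (maximum energy to electron):
E'_min = hc/λ' = 105.5682 keV

Maximum electron kinetic energy:
K_max = E₀ - E'_min = 179.9000 - 105.5682 = 74.3318 keV

(Intermediate values are shown rounded; full precision is carried through to the final answer.)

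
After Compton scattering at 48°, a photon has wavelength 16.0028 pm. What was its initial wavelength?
15.2000 pm

From λ' = λ + Δλ, we have λ = λ' - Δλ

First calculate the Compton shift:
Δλ = λ_C(1 - cos θ)
Δλ = 2.4263 × (1 - cos(48°))
Δλ = 2.4263 × 0.3309
Δλ = 0.8028 pm

Initial wavelength:
λ = λ' - Δλ
λ = 16.0028 - 0.8028
λ = 15.2000 pm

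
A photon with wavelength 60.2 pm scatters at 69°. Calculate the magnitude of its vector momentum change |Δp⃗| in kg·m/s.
1.2314e-23 kg·m/s

Photon momentum magnitude is p = h/λ.

Initial momentum:
p₀ = h/λ = 6.6261e-34/6.0200e-11 = 1.1007e-23 kg·m/s

After scattering:
λ' = λ + Δλ = 60.2 + 1.5568 = 61.7568 pm
p' = h/λ' = 6.6261e-34/6.1757e-11 = 1.0729e-23 kg·m/s

Momentum is a vector; the scattered photon's direction makes angle θ = 69° with the incident direction. The magnitude of the vector change Δp⃗ = p⃗₀ − p⃗' is found from the law of cosines:
|Δp⃗|² = p₀² + p'² − 2p₀p'cos θ
|Δp⃗|² = (1.1007e-23)² + (1.0729e-23)² − 2·1.1007e-23·1.0729e-23·cos(69°)
|Δp⃗| = 1.2314e-23 kg·m/s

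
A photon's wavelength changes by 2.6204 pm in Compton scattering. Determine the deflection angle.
94.59°

From the Compton formula Δλ = λ_C(1 - cos θ), we can solve for θ:

cos θ = 1 - Δλ/λ_C

Given:
- Δλ = 2.6204 pm
- λ_C = h/(m_e·c) ≈ 2.42631024 pm

cos θ = 1 - 2.6204/2.42631024
cos θ = 1 - 1.079994
cos θ = -0.079994

θ = arccos(-0.079994)
θ = 94.59°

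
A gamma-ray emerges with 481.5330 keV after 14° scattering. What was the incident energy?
495.3999 keV

Convert final energy to wavelength (hc ≈ 1239.842 keV·pm):
λ' = hc/E' = 1239.842 / 481.5330 = 2.5748 pm

Calculate the Compton shift:
Δλ = λ_C(1 - cos(14°))
Δλ = 2.4263 × (1 - cos(14°))
Δλ = 0.0721 pm

Initial wavelength:
λ = λ' - Δλ = 2.5748 - 0.0721 = 2.5027 pm

Initial energy:
E = hc/λ = 1239.842 / 2.5027 = 495.3999 keV

(Intermediate values are shown rounded; full precision is carried through to the final answer.)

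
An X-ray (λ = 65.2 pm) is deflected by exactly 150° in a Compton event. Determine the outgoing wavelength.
69.7276 pm

Using the Compton formula: λ' = λ + λ_C(1 − cos θ)

For θ = 150°, cos θ = -√3/2 (exact) ≈ -0.8660, so:
1 − cos 150° = 1 − (-√3/2) ≈ 1.8660

Δλ = λ_C × 1.8660 = 2.4263 × 1.8660 = 4.5276 pm

λ' = 65.2 + 4.5276 = 69.7276 pm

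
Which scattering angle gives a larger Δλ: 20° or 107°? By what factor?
107° produces the larger shift by a factor of 21.430

Calculate both shifts using Δλ = λ_C(1 - cos θ):

For θ₁ = 20°:
Δλ₁ = 2.4263 × (1 - cos(20°))
Δλ₁ = 2.4263 × 0.0603
Δλ₁ = 0.1463 pm

For θ₂ = 107°:
Δλ₂ = 2.4263 × (1 - cos(107°))
Δλ₂ = 2.4263 × 1.2924
Δλ₂ = 3.1357 pm

The 107° angle produces the larger shift.
Ratio: 3.1357/0.1463 = 21.430

(Intermediate values are shown rounded; full precision is carried through to the final answer.)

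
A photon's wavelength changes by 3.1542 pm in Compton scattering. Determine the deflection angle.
107.46°

From the Compton formula Δλ = λ_C(1 - cos θ), we can solve for θ:

cos θ = 1 - Δλ/λ_C

Given:
- Δλ = 3.1542 pm
- λ_C = h/(m_e·c) ≈ 2.42631024 pm

cos θ = 1 - 3.1542/2.42631024
cos θ = 1 - 1.299999
cos θ = -0.299999

θ = arccos(-0.299999)
θ = 107.46°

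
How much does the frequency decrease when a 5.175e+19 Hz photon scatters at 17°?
9.300e+17 Hz (decrease)

Convert frequency to wavelength (c = 299792458 m/s):
λ₀ = c/f₀ = 299792458/5.175e+19 = 5.7930910e-12 m = 5.7931 pm

Calculate Compton shift:
Δλ = λ_C(1 - cos(17°)) = 0.1060 pm

Final wavelength:
λ' = λ₀ + Δλ = 5.7931 + 0.1060 = 5.8991 pm

Final frequency:
f' = c/λ' = 299792458/5.8991092e-12 = 5.0819954e+19 Hz

Frequency shift (decrease):
Δf = f₀ - f' = 5.175e+19 - 5.0819954e+19 = 9.300e+17 Hz

(Intermediate values are shown rounded; full precision is carried through to the final answer.)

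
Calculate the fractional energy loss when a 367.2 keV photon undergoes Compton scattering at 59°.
0.2584 (or 25.84%)

Calculate initial and final photon energies:

Initial: E₀ = 367.2 keV → λ₀ = 3.3765 pm
Compton shift: Δλ = 1.1767 pm
Final wavelength: λ' = 4.5531 pm
Final energy: E' = 272.3046 keV

Fractional energy loss:
(E₀ - E')/E₀ = (367.2000 - 272.3046)/367.2000
= 94.8954/367.2000
= 0.2584
= 25.84%

(Intermediate values are shown rounded; full precision is carried through to the final answer.)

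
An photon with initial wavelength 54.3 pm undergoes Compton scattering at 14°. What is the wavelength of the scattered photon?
54.3721 pm

Using the Compton scattering formula:
λ' = λ + Δλ = λ + λ_C(1 - cos θ)

Given:
- Initial wavelength λ = 54.3 pm
- Scattering angle θ = 14°
- Compton wavelength λ_C ≈ 2.4263 pm

Calculate the shift:
Δλ = 2.4263 × (1 - cos(14°))
Δλ = 2.4263 × 0.0297
Δλ = 0.0721 pm

Final wavelength:
λ' = 54.3 + 0.0721 = 54.3721 pm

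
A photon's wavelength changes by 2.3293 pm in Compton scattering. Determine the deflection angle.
87.71°

From the Compton formula Δλ = λ_C(1 - cos θ), we can solve for θ:

cos θ = 1 - Δλ/λ_C

Given:
- Δλ = 2.3293 pm
- λ_C = h/(m_e·c) ≈ 2.42631024 pm

cos θ = 1 - 2.3293/2.42631024
cos θ = 1 - 0.960017
cos θ = 0.039983

θ = arccos(0.039983)
θ = 87.71°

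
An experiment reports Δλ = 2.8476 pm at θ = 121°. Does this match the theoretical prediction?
No, inconsistent

Calculate the expected shift for θ = 121°:

Δλ_expected = λ_C(1 - cos(121°))
Δλ_expected = 2.4263 × (1 - cos(121°))
Δλ_expected = 2.4263 × 1.5150
Δλ_expected = 3.6760 pm

Given shift: 2.8476 pm
Expected shift: 3.6760 pm
Difference: 0.8283 pm

The values do not match. The given shift corresponds to θ ≈ 100.0°, not 121°.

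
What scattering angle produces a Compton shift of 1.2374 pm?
60.66°

From the Compton formula Δλ = λ_C(1 - cos θ), we can solve for θ:

cos θ = 1 - Δλ/λ_C

Given:
- Δλ = 1.2374 pm
- λ_C = h/(m_e·c) ≈ 2.42631024 pm

cos θ = 1 - 1.2374/2.42631024
cos θ = 1 - 0.509992
cos θ = 0.490008

θ = arccos(0.490008)
θ = 60.66°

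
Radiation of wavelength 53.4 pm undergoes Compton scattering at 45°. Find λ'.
54.1106 pm

Using the Compton formula: λ' = λ + λ_C(1 − cos θ)

For θ = 45°, cos θ = √2/2 (exact) ≈ 0.7071, so:
1 − cos 45° = 1 − (√2/2) ≈ 0.2929

Δλ = λ_C × 0.2929 = 2.4263 × 0.2929 = 0.7106 pm

λ' = 53.4 + 0.7106 = 54.1106 pm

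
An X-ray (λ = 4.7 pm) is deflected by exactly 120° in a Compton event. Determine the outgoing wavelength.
8.3395 pm

Using the Compton formula: λ' = λ + λ_C(1 − cos θ)

For θ = 120°, cos θ = -1/2 (exact) = -0.5000, so:
1 − cos 120° = 1 − (-1/2) = 1.5000

Δλ = λ_C × 1.5000 = 2.4263 × 1.5000 = 3.6395 pm

λ' = 4.7 + 3.6395 = 8.3395 pm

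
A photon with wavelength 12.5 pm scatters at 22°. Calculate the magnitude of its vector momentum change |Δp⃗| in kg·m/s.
2.0101e-23 kg·m/s

Photon momentum magnitude is p = h/λ.

Initial momentum:
p₀ = h/λ = 6.6261e-34/1.2500e-11 = 5.3009e-23 kg·m/s

After scattering:
λ' = λ + Δλ = 12.5 + 0.1767 = 12.6767 pm
p' = h/λ' = 6.6261e-34/1.2677e-11 = 5.2270e-23 kg·m/s

Momentum is a vector; the scattered photon's direction makes angle θ = 22° with the incident direction. The magnitude of the vector change Δp⃗ = p⃗₀ − p⃗' is found from the law of cosines:
|Δp⃗|² = p₀² + p'² − 2p₀p'cos θ
|Δp⃗|² = (5.3009e-23)² + (5.2270e-23)² − 2·5.3009e-23·5.2270e-23·cos(22°)
|Δp⃗| = 2.0101e-23 kg·m/s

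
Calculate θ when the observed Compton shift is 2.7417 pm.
97.47°

From the Compton formula Δλ = λ_C(1 - cos θ), we can solve for θ:

cos θ = 1 - Δλ/λ_C

Given:
- Δλ = 2.7417 pm
- λ_C = h/(m_e·c) ≈ 2.42631024 pm

cos θ = 1 - 2.7417/2.42631024
cos θ = 1 - 1.129987
cos θ = -0.129987

θ = arccos(-0.129987)
θ = 97.47°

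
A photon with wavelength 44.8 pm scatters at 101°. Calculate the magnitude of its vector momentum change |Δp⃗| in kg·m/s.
2.2141e-23 kg·m/s

Photon momentum magnitude is p = h/λ.

Initial momentum:
p₀ = h/λ = 6.6261e-34/4.4800e-11 = 1.4790e-23 kg·m/s

After scattering:
λ' = λ + Δλ = 44.8 + 2.8893 = 47.6893 pm
p' = h/λ' = 6.6261e-34/4.7689e-11 = 1.3894e-23 kg·m/s

Momentum is a vector; the scattered photon's direction makes angle θ = 101° with the incident direction. The magnitude of the vector change Δp⃗ = p⃗₀ − p⃗' is found from the law of cosines:
|Δp⃗|² = p₀² + p'² − 2p₀p'cos θ
|Δp⃗|² = (1.4790e-23)² + (1.3894e-23)² − 2·1.4790e-23·1.3894e-23·cos(101°)
|Δp⃗| = 2.2141e-23 kg·m/s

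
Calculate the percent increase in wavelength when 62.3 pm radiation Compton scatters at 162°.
7.5985%

Calculate the Compton shift:
Δλ = λ_C(1 - cos(162°))
Δλ = 2.4263 × (1 - cos(162°))
Δλ = 2.4263 × 1.9511
Δλ = 4.7339 pm

Percentage change:
(Δλ/λ₀) × 100 = (4.7339/62.3) × 100
= 7.5985%

(Intermediate values are shown rounded; full precision is carried through to the final answer.)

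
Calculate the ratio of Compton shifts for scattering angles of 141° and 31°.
141° produces the larger shift by a factor of 12.442

Calculate both shifts using Δλ = λ_C(1 - cos θ):

For θ₁ = 31°:
Δλ₁ = 2.4263 × (1 - cos(31°))
Δλ₁ = 2.4263 × 0.1428
Δλ₁ = 0.3466 pm

For θ₂ = 141°:
Δλ₂ = 2.4263 × (1 - cos(141°))
Δλ₂ = 2.4263 × 1.7771
Δλ₂ = 4.3119 pm

The 141° angle produces the larger shift.
Ratio: 4.3119/0.3466 = 12.442

(Intermediate values are shown rounded; full precision is carried through to the final answer.)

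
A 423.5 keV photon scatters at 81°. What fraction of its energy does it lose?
0.4115 (or 41.15%)

Calculate initial and final photon energies:

Initial: E₀ = 423.5 keV → λ₀ = 2.9276 pm
Compton shift: Δλ = 2.0468 pm
Final wavelength: λ' = 4.9744 pm
Final energy: E' = 249.2465 keV

Fractional energy loss:
(E₀ - E')/E₀ = (423.5000 - 249.2465)/423.5000
= 174.2535/423.5000
= 0.4115
= 41.15%

(Intermediate values are shown rounded; full precision is carried through to the final answer.)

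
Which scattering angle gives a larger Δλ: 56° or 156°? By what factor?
156° produces the larger shift by a factor of 4.341

Calculate both shifts using Δλ = λ_C(1 - cos θ):

For θ₁ = 56°:
Δλ₁ = 2.4263 × (1 - cos(56°))
Δλ₁ = 2.4263 × 0.4408
Δλ₁ = 1.0695 pm

For θ₂ = 156°:
Δλ₂ = 2.4263 × (1 - cos(156°))
Δλ₂ = 2.4263 × 1.9135
Δλ₂ = 4.6429 pm

The 156° angle produces the larger shift.
Ratio: 4.6429/1.0695 = 4.341

(Intermediate values are shown rounded; full precision is carried through to the final answer.)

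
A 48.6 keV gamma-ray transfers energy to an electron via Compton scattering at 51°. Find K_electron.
1.6550 keV

By energy conservation: K_e = E_initial - E_final

First find the scattered photon energy:
Initial wavelength: λ = hc/E = 25.5112 pm
Compton shift: Δλ = λ_C(1 - cos(51°)) = 0.8994 pm
Final wavelength: λ' = 25.5112 + 0.8994 = 26.4105 pm
Final photon energy: E' = hc/λ' = 46.9450 keV

Electron kinetic energy:
K_e = E - E' = 48.6000 - 46.9450 = 1.6550 keV

(Intermediate values are shown rounded; full precision is carried through to the final answer.)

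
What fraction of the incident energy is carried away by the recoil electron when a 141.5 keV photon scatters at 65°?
0.1378 (or 13.78%)

Calculate initial and final photon energies:

Initial: E₀ = 141.5 keV → λ₀ = 8.7621 pm
Compton shift: Δλ = 1.4009 pm
Final wavelength: λ' = 10.1630 pm
Final energy: E' = 121.9952 keV

Fractional energy loss:
(E₀ - E')/E₀ = (141.5000 - 121.9952)/141.5000
= 19.5048/141.5000
= 0.1378
= 13.78%

(Intermediate values are shown rounded; full precision is carried through to the final answer.)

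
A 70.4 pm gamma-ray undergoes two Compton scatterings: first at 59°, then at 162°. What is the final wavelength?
76.3105 pm

Apply Compton shift twice:

First scattering at θ₁ = 59°:
Δλ₁ = λ_C(1 - cos(59°))
Δλ₁ = 2.4263 × 0.4850
Δλ₁ = 1.1767 pm

After first scattering:
λ₁ = 70.4 + 1.1767 = 71.5767 pm

Second scattering at θ₂ = 162°:
Δλ₂ = λ_C(1 - cos(162°))
Δλ₂ = 2.4263 × 1.9511
Δλ₂ = 4.7339 pm

Final wavelength:
λ₂ = 71.5767 + 4.7339 = 76.3105 pm

Total shift: Δλ_total = 1.1767 + 4.7339 = 5.9105 pm

(Intermediate values are shown rounded; full precision is carried through to the final answer.)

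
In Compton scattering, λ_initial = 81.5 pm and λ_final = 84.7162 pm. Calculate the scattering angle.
109.00°

First find the wavelength shift:
Δλ = λ' - λ = 84.7162 - 81.5 = 3.2162 pm

Using Δλ = λ_C(1 - cos θ), with λ_C = h/(m_e·c) ≈ 2.42631024 pm:
cos θ = 1 - Δλ/λ_C
cos θ = 1 - 3.2162/2.42631024
cos θ = -0.325552

θ = arccos(-0.325552)
θ = 109.00°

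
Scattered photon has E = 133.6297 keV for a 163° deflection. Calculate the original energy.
273.5998 keV

Convert final energy to wavelength (hc ≈ 1239.842 keV·pm):
λ' = hc/E' = 1239.842 / 133.6297 = 9.2782 pm

Calculate the Compton shift:
Δλ = λ_C(1 - cos(163°))
Δλ = 2.4263 × (1 - cos(163°))
Δλ = 4.7466 pm

Initial wavelength:
λ = λ' - Δλ = 9.2782 - 4.7466 = 4.5316 pm

Initial energy:
E = hc/λ = 1239.842 / 4.5316 = 273.5998 keV

(Intermediate values are shown rounded; full precision is carried through to the final answer.)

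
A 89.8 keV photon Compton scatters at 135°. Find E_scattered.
69.0771 keV

First convert energy to wavelength:
λ = hc/E, with hc ≈ 1239.842 keV·pm (i.e. 1239.842 eV·nm)

For E = 89.8 keV = 89800 eV:
λ = 1239.842 keV·pm / 89.8 keV
λ = 13.8067 pm

Calculate the Compton shift:
Δλ = λ_C(1 - cos(135°)) = 2.4263 × 1.7071
Δλ = 4.1420 pm

Final wavelength:
λ' = 13.8067 + 4.1420 = 17.9487 pm

Final energy:
E' = hc/λ' = 1239.842 / 17.9487 = 69.0771 keV

(Intermediate values are shown rounded; full precision is carried through to the final answer.)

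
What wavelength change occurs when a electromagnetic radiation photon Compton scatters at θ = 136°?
4.1717 pm

Using the Compton scattering formula:
Δλ = λ_C(1 - cos θ)

where λ_C = h/(m_e·c) ≈ 2.4263 pm is the Compton wavelength of an electron.

For θ = 136°:
cos(136°) = -0.7193
1 - cos(136°) = 1.7193

Δλ = 2.4263 × 1.7193
Δλ = 4.1717 pm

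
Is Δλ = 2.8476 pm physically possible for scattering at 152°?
No, inconsistent

Calculate the expected shift for θ = 152°:

Δλ_expected = λ_C(1 - cos(152°))
Δλ_expected = 2.4263 × (1 - cos(152°))
Δλ_expected = 2.4263 × 1.8829
Δλ_expected = 4.5686 pm

Given shift: 2.8476 pm
Expected shift: 4.5686 pm
Difference: 1.7210 pm

The values do not match. The given shift corresponds to θ ≈ 100.0°, not 152°.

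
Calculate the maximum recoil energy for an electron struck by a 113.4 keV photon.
34.8593 keV

Maximum energy transfer occurs at θ = 180° (backscattering).

Initial photon: E₀ = 113.4 keV → λ₀ = 10.9334 pm

Maximum Compton shift (at 180°):
Δλ_max = 2λ_C = 2 × 2.4263 = 4.8526 pm

Final wavelength:
λ' = 10.9334 + 4.8526 = 15.7860 pm

Minimum photon energy (maximum energy to electron):
E'_min = hc/λ' = 78.5407 keV

Maximum electron kinetic energy:
K_max = E₀ - E'_min = 113.4000 - 78.5407 = 34.8593 keV

(Intermediate values are shown rounded; full precision is carried through to the final answer.)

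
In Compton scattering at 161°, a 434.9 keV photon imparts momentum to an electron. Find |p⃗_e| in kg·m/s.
3.1646e-22 kg·m/s

The electron is initially at rest, so by conservation of momentum:
p⃗_e = p⃗₀ − p⃗'  (incident photon momentum minus scattered photon momentum)

Photon momentum magnitudes (p = h/λ = E/c):
λ₀ = hc/E₀ = 2.8509 pm → p₀ = h/λ₀ = 2.3242e-22 kg·m/s
Δλ = λ_C(1 − cos 161°) = 4.7204 pm
λ' = 7.5713 pm → p' = h/λ' = 8.7516e-23 kg·m/s

The scattered photon makes angle θ = 161° with the incident direction, so by the law of cosines:
|p⃗_e|² = p₀² + p'² − 2p₀p'cos θ
|p⃗_e|² = (2.3242e-22)² + (8.7516e-23)² − 2·2.3242e-22·8.7516e-23·cos(161°)
|p⃗_e| = 3.1646e-22 kg·m/s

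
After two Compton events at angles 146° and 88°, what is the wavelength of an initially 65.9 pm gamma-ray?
72.6794 pm

Apply Compton shift twice:

First scattering at θ₁ = 146°:
Δλ₁ = λ_C(1 - cos(146°))
Δλ₁ = 2.4263 × 1.8290
Δλ₁ = 4.4378 pm

After first scattering:
λ₁ = 65.9 + 4.4378 = 70.3378 pm

Second scattering at θ₂ = 88°:
Δλ₂ = λ_C(1 - cos(88°))
Δλ₂ = 2.4263 × 0.9651
Δλ₂ = 2.3416 pm

Final wavelength:
λ₂ = 70.3378 + 2.3416 = 72.6794 pm

Total shift: Δλ_total = 4.4378 + 2.3416 = 6.7794 pm

(Intermediate values are shown rounded; full precision is carried through to the final answer.)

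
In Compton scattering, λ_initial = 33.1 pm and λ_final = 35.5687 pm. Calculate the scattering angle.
91.00°

First find the wavelength shift:
Δλ = λ' - λ = 35.5687 - 33.1 = 2.4687 pm

Using Δλ = λ_C(1 - cos θ), with λ_C = h/(m_e·c) ≈ 2.42631024 pm:
cos θ = 1 - Δλ/λ_C
cos θ = 1 - 2.4687/2.42631024
cos θ = -0.017471

θ = arccos(-0.017471)
θ = 91.00°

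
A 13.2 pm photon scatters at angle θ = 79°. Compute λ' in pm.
15.1633 pm

Using the Compton scattering formula:
λ' = λ + Δλ = λ + λ_C(1 - cos θ)

Given:
- Initial wavelength λ = 13.2 pm
- Scattering angle θ = 79°
- Compton wavelength λ_C ≈ 2.4263 pm

Calculate the shift:
Δλ = 2.4263 × (1 - cos(79°))
Δλ = 2.4263 × 0.8092
Δλ = 1.9633 pm

Final wavelength:
λ' = 13.2 + 1.9633 = 15.1633 pm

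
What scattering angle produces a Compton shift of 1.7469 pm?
73.74°

From the Compton formula Δλ = λ_C(1 - cos θ), we can solve for θ:

cos θ = 1 - Δλ/λ_C

Given:
- Δλ = 1.7469 pm
- λ_C = h/(m_e·c) ≈ 2.42631024 pm

cos θ = 1 - 1.7469/2.42631024
cos θ = 1 - 0.719982
cos θ = 0.280018

θ = arccos(0.280018)
θ = 73.74°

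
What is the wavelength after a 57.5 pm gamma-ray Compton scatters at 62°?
58.7872 pm

Using the Compton scattering formula:
λ' = λ + Δλ = λ + λ_C(1 - cos θ)

Given:
- Initial wavelength λ = 57.5 pm
- Scattering angle θ = 62°
- Compton wavelength λ_C ≈ 2.4263 pm

Calculate the shift:
Δλ = 2.4263 × (1 - cos(62°))
Δλ = 2.4263 × 0.5305
Δλ = 1.2872 pm

Final wavelength:
λ' = 57.5 + 1.2872 = 58.7872 pm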